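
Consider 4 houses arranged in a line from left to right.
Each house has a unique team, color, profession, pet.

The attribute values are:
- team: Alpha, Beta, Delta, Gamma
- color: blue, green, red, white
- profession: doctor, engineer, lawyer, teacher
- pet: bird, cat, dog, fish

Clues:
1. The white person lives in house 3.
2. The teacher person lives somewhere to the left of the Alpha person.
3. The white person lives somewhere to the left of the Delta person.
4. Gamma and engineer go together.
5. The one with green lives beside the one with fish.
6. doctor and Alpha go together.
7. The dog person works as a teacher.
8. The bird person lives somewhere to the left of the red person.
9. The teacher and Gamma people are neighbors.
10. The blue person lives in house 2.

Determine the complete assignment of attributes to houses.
Solution:

House | Team | Color | Profession | Pet
---------------------------------------
  1   | Beta | green | teacher | dog
  2   | Gamma | blue | engineer | fish
  3   | Alpha | white | doctor | bird
  4   | Delta | red | lawyer | cat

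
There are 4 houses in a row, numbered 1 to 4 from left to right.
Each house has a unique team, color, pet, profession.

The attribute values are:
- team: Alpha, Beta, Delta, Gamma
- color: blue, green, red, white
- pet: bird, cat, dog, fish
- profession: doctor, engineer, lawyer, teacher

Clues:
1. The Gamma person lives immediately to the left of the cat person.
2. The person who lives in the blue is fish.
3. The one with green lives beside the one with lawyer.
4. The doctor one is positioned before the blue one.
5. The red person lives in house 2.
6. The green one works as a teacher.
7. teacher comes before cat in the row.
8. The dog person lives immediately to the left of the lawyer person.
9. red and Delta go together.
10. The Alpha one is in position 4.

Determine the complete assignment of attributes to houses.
Solution:

House | Team | Color | Pet | Profession
---------------------------------------
  1   | Gamma | green | dog | teacher
  2   | Delta | red | cat | lawyer
  3   | Beta | white | bird | doctor
  4   | Alpha | blue | fish | engineer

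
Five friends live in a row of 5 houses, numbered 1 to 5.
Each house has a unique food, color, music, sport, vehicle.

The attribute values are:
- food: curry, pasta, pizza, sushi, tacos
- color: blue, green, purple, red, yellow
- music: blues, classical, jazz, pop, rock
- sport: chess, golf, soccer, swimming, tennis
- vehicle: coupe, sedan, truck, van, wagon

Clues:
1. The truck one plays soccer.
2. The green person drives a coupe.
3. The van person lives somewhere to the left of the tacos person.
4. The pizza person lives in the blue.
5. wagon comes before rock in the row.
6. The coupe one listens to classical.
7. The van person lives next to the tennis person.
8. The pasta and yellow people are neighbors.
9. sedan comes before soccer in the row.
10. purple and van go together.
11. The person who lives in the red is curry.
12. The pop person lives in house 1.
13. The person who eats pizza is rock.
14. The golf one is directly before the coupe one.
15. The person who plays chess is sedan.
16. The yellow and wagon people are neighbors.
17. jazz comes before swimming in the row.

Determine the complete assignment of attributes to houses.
Solution:

House | Food | Color | Music | Sport | Vehicle
----------------------------------------------
  1   | sushi | purple | pop | golf | van
  2   | pasta | green | classical | tennis | coupe
  3   | tacos | yellow | jazz | chess | sedan
  4   | curry | red | blues | swimming | wagon
  5   | pizza | blue | rock | soccer | truck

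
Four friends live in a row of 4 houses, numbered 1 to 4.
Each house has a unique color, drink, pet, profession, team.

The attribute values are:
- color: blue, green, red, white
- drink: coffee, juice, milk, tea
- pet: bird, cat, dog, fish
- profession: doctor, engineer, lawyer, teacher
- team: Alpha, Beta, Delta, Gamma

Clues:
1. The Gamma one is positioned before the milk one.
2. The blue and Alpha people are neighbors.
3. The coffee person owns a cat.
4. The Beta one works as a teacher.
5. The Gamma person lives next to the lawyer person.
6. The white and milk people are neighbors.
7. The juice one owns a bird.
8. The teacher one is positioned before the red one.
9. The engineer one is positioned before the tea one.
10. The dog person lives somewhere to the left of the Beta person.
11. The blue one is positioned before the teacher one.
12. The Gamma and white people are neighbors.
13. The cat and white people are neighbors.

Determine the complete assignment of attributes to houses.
Solution:

House | Color | Drink | Pet | Profession | Team
-----------------------------------------------
  1   | blue | coffee | cat | engineer | Gamma
  2   | white | tea | dog | lawyer | Alpha
  3   | green | milk | fish | teacher | Beta
  4   | red | juice | bird | doctor | Delta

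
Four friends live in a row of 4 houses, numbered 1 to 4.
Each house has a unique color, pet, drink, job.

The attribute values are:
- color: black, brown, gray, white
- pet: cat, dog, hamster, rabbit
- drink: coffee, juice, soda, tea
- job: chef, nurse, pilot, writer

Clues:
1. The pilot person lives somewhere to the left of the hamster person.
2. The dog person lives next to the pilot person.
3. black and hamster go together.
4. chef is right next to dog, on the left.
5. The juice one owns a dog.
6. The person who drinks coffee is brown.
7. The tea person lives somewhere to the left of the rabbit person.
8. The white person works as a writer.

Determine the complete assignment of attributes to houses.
Solution:

House | Color | Pet | Drink | Job
---------------------------------
  1   | gray | cat | tea | chef
  2   | white | dog | juice | writer
  3   | brown | rabbit | coffee | pilot
  4   | black | hamster | soda | nurse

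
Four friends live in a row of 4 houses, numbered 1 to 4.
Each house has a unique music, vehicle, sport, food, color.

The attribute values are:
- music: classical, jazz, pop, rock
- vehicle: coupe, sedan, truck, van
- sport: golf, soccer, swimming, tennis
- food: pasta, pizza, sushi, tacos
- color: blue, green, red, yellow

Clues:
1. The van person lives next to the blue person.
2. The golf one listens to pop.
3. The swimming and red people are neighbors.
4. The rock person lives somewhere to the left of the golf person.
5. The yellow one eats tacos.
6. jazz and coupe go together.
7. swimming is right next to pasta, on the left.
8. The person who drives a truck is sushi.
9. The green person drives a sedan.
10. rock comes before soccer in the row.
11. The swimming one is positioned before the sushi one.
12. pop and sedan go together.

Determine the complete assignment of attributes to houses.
Solution:

House | Music | Vehicle | Sport | Food | Color
----------------------------------------------
  1   | jazz | coupe | swimming | tacos | yellow
  2   | rock | van | tennis | pasta | red
  3   | classical | truck | soccer | sushi | blue
  4   | pop | sedan | golf | pizza | green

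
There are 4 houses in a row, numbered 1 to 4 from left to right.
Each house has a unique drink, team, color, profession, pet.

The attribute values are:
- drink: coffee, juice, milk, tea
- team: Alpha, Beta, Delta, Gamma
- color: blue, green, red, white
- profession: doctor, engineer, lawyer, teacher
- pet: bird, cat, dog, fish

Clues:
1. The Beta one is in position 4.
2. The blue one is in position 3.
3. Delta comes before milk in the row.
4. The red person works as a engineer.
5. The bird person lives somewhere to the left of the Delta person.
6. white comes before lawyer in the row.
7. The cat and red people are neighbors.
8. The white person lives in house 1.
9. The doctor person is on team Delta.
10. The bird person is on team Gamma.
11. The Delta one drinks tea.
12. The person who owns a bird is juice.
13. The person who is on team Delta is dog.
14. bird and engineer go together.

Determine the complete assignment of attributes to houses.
Solution:

House | Drink | Team | Color | Profession | Pet
-----------------------------------------------
  1   | coffee | Alpha | white | teacher | cat
  2   | juice | Gamma | red | engineer | bird
  3   | tea | Delta | blue | doctor | dog
  4   | milk | Beta | green | lawyer | fish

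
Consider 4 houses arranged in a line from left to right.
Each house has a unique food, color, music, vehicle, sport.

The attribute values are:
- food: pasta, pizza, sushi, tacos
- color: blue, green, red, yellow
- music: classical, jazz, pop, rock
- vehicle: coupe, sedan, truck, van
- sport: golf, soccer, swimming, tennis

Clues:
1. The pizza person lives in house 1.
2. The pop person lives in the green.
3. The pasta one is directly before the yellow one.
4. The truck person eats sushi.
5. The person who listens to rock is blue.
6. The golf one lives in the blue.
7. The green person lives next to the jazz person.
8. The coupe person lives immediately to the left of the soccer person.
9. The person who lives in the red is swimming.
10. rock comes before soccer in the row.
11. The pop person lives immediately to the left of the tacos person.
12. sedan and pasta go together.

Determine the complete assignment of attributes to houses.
Solution:

House | Food | Color | Music | Vehicle | Sport
----------------------------------------------
  1   | pizza | blue | rock | coupe | golf
  2   | pasta | green | pop | sedan | soccer
  3   | tacos | yellow | jazz | van | tennis
  4   | sushi | red | classical | truck | swimming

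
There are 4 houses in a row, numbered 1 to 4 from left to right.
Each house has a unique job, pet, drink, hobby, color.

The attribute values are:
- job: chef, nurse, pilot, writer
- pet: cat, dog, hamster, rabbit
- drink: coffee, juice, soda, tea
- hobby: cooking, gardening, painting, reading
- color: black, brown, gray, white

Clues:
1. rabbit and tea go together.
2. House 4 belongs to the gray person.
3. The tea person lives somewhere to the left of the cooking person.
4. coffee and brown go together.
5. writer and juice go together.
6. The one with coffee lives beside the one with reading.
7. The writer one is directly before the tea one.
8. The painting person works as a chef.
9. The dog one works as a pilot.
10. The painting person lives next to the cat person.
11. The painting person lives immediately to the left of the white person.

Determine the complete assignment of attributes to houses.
Solution:

House | Job | Pet | Drink | Hobby | Color
-----------------------------------------
  1   | chef | hamster | coffee | painting | brown
  2   | writer | cat | juice | reading | white
  3   | nurse | rabbit | tea | gardening | black
  4   | pilot | dog | soda | cooking | gray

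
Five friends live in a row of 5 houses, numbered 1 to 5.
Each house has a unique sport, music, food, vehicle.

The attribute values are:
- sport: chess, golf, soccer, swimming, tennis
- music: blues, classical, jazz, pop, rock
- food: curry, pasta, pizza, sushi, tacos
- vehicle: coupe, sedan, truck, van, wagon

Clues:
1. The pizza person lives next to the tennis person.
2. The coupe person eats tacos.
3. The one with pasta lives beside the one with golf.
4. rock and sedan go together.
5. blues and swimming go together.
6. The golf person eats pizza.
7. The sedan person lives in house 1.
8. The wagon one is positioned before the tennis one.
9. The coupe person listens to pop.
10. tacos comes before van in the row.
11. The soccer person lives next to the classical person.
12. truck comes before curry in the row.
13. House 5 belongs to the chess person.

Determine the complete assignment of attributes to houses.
Solution:

House | Sport | Music | Food | Vehicle
--------------------------------------
  1   | soccer | rock | pasta | sedan
  2   | golf | classical | pizza | wagon
  3   | tennis | pop | tacos | coupe
  4   | swimming | blues | sushi | truck
  5   | chess | jazz | curry | van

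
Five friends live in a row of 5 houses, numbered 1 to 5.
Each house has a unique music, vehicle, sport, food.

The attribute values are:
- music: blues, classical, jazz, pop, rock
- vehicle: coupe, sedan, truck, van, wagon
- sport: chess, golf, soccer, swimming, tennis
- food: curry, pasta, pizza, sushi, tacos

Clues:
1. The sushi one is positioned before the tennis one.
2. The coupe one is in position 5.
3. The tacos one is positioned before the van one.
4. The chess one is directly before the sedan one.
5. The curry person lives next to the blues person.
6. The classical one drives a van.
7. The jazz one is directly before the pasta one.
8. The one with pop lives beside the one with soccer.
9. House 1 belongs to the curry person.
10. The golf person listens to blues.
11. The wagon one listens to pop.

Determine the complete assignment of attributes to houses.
Solution:

House | Music | Vehicle | Sport | Food
--------------------------------------
  1   | jazz | truck | chess | curry
  2   | blues | sedan | golf | pasta
  3   | pop | wagon | swimming | tacos
  4   | classical | van | soccer | sushi
  5   | rock | coupe | tennis | pizza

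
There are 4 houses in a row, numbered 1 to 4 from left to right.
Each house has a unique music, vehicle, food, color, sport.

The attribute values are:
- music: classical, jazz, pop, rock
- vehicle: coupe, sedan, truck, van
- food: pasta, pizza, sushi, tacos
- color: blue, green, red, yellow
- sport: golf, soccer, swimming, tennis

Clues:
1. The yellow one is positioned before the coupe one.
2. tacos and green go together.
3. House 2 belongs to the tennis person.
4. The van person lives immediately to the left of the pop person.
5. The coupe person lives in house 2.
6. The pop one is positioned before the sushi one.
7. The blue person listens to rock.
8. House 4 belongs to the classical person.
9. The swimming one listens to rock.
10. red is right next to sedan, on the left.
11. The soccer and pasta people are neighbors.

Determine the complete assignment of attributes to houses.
Solution:

House | Music | Vehicle | Food | Color | Sport
----------------------------------------------
  1   | jazz | van | pizza | yellow | soccer
  2   | pop | coupe | pasta | red | tennis
  3   | rock | sedan | sushi | blue | swimming
  4   | classical | truck | tacos | green | golf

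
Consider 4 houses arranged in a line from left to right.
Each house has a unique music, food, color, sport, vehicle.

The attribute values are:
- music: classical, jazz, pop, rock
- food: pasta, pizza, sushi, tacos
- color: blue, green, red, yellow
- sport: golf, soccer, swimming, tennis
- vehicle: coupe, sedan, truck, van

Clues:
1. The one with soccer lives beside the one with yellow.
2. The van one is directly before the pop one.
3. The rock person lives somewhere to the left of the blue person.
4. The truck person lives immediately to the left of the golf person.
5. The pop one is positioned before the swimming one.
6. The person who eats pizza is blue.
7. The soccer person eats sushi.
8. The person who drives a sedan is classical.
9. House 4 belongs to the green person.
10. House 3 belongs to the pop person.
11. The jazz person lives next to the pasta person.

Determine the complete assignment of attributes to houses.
Solution:

House | Music | Food | Color | Sport | Vehicle
----------------------------------------------
  1   | jazz | sushi | red | soccer | truck
  2   | rock | pasta | yellow | golf | van
  3   | pop | pizza | blue | tennis | coupe
  4   | classical | tacos | green | swimming | sedan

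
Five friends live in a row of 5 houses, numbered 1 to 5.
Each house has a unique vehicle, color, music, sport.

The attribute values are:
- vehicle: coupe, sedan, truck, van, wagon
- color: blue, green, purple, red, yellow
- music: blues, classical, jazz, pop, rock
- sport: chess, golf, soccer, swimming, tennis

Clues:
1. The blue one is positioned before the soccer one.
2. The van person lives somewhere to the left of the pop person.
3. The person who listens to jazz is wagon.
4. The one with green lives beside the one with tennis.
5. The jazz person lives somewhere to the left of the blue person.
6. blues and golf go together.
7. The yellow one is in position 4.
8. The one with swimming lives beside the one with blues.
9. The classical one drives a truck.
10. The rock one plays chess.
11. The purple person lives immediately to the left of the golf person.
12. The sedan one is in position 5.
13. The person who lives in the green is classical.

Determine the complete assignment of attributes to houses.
Solution:

House | Vehicle | Color | Music | Sport
---------------------------------------
  1   | wagon | purple | jazz | swimming
  2   | van | blue | blues | golf
  3   | truck | green | classical | soccer
  4   | coupe | yellow | pop | tennis
  5   | sedan | red | rock | chess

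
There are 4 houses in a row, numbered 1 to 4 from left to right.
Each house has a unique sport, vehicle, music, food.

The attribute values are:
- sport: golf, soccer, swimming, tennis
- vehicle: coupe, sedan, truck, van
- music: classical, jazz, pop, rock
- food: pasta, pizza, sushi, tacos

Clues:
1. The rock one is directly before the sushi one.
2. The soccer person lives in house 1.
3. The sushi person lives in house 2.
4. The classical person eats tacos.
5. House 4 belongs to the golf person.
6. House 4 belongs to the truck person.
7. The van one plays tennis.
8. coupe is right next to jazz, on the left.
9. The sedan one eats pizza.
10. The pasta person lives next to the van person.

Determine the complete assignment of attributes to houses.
Solution:

House | Sport | Vehicle | Music | Food
--------------------------------------
  1   | soccer | coupe | rock | pasta
  2   | tennis | van | jazz | sushi
  3   | swimming | sedan | pop | pizza
  4   | golf | truck | classical | tacos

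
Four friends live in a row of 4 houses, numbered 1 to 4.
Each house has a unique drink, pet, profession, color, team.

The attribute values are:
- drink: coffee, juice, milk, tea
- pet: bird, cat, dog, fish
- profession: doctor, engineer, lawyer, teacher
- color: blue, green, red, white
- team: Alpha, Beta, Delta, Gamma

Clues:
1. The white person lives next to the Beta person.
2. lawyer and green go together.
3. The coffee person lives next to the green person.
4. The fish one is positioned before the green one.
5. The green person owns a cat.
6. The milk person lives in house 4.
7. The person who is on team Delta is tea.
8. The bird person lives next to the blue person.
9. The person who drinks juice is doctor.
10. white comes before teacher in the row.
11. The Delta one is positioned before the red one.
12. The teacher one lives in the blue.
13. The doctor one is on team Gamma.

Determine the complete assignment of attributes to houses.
Solution:

House | Drink | Pet | Profession | Color | Team
-----------------------------------------------
  1   | juice | bird | doctor | white | Gamma
  2   | coffee | fish | teacher | blue | Beta
  3   | tea | cat | lawyer | green | Delta
  4   | milk | dog | engineer | red | Alpha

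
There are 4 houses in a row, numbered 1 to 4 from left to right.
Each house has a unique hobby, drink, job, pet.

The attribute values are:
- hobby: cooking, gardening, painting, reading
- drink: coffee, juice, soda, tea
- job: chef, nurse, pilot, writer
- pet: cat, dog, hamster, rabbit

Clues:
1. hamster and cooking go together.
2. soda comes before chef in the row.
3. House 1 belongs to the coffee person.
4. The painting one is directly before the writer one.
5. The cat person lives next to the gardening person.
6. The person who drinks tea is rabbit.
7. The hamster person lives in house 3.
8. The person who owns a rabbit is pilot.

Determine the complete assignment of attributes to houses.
Solution:

House | Hobby | Drink | Job | Pet
---------------------------------
  1   | painting | coffee | nurse | cat
  2   | gardening | soda | writer | dog
  3   | cooking | juice | chef | hamster
  4   | reading | tea | pilot | rabbit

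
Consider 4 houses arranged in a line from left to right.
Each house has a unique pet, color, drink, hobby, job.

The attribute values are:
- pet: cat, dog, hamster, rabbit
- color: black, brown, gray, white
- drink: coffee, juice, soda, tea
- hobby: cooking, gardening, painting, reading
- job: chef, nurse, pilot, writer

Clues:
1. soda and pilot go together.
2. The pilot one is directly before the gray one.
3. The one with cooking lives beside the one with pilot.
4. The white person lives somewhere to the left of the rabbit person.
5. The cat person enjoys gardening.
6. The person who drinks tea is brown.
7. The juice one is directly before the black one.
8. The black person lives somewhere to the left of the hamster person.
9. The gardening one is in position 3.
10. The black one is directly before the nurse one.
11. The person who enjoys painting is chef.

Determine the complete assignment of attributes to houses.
Solution:

House | Pet | Color | Drink | Hobby | Job
-----------------------------------------
  1   | dog | white | juice | cooking | writer
  2   | rabbit | black | soda | reading | pilot
  3   | cat | gray | coffee | gardening | nurse
  4   | hamster | brown | tea | painting | chef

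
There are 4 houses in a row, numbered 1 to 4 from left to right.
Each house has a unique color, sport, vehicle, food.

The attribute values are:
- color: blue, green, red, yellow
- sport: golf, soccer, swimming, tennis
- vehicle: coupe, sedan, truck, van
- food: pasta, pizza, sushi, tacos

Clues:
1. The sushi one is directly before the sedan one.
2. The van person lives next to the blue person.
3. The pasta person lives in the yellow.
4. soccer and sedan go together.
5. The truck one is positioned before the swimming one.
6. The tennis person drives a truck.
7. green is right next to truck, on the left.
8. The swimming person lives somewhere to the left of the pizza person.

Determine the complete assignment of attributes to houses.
Solution:

House | Color | Sport | Vehicle | Food
--------------------------------------
  1   | green | golf | coupe | tacos
  2   | yellow | tennis | truck | pasta
  3   | red | swimming | van | sushi
  4   | blue | soccer | sedan | pizza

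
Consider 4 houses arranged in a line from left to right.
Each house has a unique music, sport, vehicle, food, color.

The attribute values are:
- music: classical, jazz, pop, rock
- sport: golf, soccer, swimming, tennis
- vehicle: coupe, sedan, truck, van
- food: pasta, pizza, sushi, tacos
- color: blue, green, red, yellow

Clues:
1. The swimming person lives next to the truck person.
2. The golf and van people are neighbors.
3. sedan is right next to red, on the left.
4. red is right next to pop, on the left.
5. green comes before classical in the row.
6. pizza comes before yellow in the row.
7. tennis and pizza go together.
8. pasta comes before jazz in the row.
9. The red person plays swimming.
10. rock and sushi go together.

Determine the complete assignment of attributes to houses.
Solution:

House | Music | Sport | Vehicle | Food | Color
----------------------------------------------
  1   | rock | golf | sedan | sushi | green
  2   | classical | swimming | van | pasta | red
  3   | pop | tennis | truck | pizza | blue
  4   | jazz | soccer | coupe | tacos | yellow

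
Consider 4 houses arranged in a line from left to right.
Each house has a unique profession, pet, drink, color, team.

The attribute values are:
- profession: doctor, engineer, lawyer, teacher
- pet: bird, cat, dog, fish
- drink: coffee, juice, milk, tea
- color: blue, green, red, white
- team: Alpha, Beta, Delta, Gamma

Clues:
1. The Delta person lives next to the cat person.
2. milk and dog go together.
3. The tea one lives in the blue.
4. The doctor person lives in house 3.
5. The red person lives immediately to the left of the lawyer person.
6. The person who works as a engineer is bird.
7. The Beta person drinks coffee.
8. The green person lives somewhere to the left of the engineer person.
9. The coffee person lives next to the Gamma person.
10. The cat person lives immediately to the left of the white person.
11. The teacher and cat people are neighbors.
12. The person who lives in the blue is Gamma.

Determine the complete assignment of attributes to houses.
Solution:

House | Profession | Pet | Drink | Color | Team
-----------------------------------------------
  1   | teacher | dog | milk | red | Delta
  2   | lawyer | cat | juice | green | Alpha
  3   | doctor | fish | coffee | white | Beta
  4   | engineer | bird | tea | blue | Gamma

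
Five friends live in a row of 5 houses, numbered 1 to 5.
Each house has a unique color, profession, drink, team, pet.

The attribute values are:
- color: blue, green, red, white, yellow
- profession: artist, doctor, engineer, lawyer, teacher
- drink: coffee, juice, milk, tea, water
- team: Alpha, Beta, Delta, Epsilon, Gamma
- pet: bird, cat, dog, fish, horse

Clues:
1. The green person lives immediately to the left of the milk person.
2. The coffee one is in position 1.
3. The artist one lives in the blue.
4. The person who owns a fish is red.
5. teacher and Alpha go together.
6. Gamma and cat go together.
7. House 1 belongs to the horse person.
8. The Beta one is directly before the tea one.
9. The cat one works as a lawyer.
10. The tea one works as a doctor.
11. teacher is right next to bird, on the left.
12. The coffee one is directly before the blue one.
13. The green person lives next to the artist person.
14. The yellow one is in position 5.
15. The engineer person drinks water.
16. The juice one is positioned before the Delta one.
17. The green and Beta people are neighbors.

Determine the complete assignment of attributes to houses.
Solution:

House | Color | Profession | Drink | Team | Pet
-----------------------------------------------
  1   | green | teacher | coffee | Alpha | horse
  2   | blue | artist | milk | Beta | bird
  3   | red | doctor | tea | Epsilon | fish
  4   | white | lawyer | juice | Gamma | cat
  5   | yellow | engineer | water | Delta | dog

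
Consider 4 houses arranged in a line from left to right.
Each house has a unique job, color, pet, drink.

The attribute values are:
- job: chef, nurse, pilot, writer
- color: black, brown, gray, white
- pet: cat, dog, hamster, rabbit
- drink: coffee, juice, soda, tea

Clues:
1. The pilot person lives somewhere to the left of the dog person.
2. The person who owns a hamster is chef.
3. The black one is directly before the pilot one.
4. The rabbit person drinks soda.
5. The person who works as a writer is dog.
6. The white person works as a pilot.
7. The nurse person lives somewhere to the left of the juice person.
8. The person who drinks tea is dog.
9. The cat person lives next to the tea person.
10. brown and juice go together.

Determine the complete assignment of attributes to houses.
Solution:

House | Job | Color | Pet | Drink
---------------------------------
  1   | nurse | black | rabbit | soda
  2   | pilot | white | cat | coffee
  3   | writer | gray | dog | tea
  4   | chef | brown | hamster | juice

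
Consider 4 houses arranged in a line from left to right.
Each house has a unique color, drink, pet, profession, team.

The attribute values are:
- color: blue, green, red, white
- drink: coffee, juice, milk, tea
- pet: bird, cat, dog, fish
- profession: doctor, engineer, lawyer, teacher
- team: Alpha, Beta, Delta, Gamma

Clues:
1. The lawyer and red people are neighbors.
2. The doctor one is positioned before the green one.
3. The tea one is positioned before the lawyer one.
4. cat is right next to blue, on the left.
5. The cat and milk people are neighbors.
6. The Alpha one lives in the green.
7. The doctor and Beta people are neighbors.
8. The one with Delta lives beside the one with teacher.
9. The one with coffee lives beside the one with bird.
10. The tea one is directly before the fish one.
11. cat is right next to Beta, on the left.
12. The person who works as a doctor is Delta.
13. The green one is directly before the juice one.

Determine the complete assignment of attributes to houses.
Solution:

House | Color | Drink | Pet | Profession | Team
-----------------------------------------------
  1   | white | tea | cat | doctor | Delta
  2   | blue | milk | fish | teacher | Beta
  3   | green | coffee | dog | lawyer | Alpha
  4   | red | juice | bird | engineer | Gamma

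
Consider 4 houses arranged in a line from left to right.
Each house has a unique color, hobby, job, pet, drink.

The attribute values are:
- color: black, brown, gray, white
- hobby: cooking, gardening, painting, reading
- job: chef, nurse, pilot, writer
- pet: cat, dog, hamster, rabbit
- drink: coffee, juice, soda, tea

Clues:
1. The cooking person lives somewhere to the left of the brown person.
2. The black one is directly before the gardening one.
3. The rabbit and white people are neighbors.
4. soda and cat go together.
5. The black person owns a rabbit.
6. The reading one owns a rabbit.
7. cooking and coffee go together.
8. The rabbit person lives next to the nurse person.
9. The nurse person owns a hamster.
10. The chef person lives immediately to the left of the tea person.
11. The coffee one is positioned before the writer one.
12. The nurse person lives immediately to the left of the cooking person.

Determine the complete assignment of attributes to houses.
Solution:

House | Color | Hobby | Job | Pet | Drink
-----------------------------------------
  1   | black | reading | chef | rabbit | juice
  2   | white | gardening | nurse | hamster | tea
  3   | gray | cooking | pilot | dog | coffee
  4   | brown | painting | writer | cat | soda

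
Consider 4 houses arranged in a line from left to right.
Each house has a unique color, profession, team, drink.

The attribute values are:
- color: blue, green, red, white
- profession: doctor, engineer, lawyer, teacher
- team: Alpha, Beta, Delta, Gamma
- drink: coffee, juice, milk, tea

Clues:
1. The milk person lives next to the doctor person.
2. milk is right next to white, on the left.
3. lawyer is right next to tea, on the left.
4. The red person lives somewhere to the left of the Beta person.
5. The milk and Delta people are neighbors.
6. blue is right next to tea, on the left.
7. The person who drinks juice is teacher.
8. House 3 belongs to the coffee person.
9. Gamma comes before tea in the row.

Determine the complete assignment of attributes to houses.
Solution:

House | Color | Profession | Team | Drink
-----------------------------------------
  1   | blue | lawyer | Gamma | milk
  2   | white | doctor | Delta | tea
  3   | red | engineer | Alpha | coffee
  4   | green | teacher | Beta | juice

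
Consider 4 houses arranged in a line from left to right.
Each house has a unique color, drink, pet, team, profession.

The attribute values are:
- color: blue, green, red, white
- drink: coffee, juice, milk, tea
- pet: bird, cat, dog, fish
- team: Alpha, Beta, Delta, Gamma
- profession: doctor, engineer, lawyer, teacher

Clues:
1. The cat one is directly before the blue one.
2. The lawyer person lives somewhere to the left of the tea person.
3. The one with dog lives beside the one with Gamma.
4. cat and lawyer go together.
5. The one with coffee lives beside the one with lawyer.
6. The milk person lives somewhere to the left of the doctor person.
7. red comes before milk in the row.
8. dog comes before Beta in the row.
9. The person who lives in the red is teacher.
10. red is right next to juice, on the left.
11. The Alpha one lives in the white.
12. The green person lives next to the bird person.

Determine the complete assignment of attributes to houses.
Solution:

House | Color | Drink | Pet | Team | Profession
-----------------------------------------------
  1   | red | coffee | dog | Delta | teacher
  2   | green | juice | cat | Gamma | lawyer
  3   | blue | milk | bird | Beta | engineer
  4   | white | tea | fish | Alpha | doctor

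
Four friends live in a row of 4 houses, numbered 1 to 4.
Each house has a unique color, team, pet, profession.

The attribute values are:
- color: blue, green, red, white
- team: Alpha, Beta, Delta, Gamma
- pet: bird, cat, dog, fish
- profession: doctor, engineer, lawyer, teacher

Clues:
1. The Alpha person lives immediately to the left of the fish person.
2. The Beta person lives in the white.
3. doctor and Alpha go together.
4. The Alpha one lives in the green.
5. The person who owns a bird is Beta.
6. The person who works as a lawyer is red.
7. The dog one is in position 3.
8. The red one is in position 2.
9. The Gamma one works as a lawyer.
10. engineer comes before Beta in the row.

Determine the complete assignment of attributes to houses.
Solution:

House | Color | Team | Pet | Profession
---------------------------------------
  1   | green | Alpha | cat | doctor
  2   | red | Gamma | fish | lawyer
  3   | blue | Delta | dog | engineer
  4   | white | Beta | bird | teacher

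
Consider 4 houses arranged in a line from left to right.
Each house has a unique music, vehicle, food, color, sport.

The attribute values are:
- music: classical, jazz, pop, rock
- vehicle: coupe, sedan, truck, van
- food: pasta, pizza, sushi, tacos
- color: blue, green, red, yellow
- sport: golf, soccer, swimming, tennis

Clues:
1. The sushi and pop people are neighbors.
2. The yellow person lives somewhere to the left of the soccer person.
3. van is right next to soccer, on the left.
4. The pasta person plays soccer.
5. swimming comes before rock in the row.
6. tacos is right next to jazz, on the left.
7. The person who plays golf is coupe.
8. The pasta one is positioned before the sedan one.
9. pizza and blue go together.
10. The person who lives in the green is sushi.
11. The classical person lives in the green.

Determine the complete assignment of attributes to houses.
Solution:

House | Music | Vehicle | Food | Color | Sport
----------------------------------------------
  1   | classical | coupe | sushi | green | golf
  2   | pop | van | tacos | yellow | swimming
  3   | jazz | truck | pasta | red | soccer
  4   | rock | sedan | pizza | blue | tennis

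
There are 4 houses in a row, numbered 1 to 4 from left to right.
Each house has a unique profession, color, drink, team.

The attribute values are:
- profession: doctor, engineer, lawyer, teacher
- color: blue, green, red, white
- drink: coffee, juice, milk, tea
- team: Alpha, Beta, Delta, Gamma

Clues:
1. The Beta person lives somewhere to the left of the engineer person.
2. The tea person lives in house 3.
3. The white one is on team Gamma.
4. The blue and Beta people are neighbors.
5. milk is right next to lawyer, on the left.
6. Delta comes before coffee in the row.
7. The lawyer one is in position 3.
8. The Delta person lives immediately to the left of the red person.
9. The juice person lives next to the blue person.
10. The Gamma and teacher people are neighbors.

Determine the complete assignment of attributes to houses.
Solution:

House | Profession | Color | Drink | Team
-----------------------------------------
  1   | doctor | white | juice | Gamma
  2   | teacher | blue | milk | Delta
  3   | lawyer | red | tea | Beta
  4   | engineer | green | coffee | Alpha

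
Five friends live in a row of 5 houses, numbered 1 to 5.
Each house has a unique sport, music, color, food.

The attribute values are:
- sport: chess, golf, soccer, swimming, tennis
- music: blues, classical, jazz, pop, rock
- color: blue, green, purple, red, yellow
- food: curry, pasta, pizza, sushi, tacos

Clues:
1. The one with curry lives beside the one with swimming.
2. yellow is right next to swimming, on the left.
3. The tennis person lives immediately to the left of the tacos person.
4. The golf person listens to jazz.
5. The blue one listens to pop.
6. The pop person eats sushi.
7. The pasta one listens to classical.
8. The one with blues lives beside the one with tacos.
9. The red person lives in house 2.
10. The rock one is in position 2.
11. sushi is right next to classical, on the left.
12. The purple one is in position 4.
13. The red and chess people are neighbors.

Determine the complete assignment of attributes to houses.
Solution:

House | Sport | Music | Color | Food
------------------------------------
  1   | tennis | blues | yellow | curry
  2   | swimming | rock | red | tacos
  3   | chess | pop | blue | sushi
  4   | soccer | classical | purple | pasta
  5   | golf | jazz | green | pizza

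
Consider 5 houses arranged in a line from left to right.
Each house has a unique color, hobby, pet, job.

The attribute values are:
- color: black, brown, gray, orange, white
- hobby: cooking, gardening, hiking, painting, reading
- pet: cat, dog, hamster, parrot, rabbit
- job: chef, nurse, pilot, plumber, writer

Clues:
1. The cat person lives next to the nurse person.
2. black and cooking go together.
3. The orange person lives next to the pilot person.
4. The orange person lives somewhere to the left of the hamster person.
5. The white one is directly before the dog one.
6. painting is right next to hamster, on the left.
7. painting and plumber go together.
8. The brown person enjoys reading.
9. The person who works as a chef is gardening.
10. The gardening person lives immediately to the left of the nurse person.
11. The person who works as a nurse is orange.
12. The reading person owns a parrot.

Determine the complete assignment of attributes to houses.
Solution:

House | Color | Hobby | Pet | Job
---------------------------------
  1   | white | gardening | cat | chef
  2   | orange | hiking | dog | nurse
  3   | brown | reading | parrot | pilot
  4   | gray | painting | rabbit | plumber
  5   | black | cooking | hamster | writer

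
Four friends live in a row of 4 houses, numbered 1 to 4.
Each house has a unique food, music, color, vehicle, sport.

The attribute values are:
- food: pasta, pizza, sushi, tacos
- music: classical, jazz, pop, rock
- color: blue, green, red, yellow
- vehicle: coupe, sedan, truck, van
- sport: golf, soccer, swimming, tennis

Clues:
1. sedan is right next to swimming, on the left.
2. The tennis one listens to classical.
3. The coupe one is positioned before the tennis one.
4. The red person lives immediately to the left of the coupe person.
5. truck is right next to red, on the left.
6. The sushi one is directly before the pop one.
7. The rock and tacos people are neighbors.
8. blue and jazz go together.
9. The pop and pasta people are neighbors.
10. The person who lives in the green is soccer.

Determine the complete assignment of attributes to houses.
Solution:

House | Food | Music | Color | Vehicle | Sport
----------------------------------------------
  1   | sushi | rock | green | truck | soccer
  2   | tacos | pop | red | sedan | golf
  3   | pasta | jazz | blue | coupe | swimming
  4   | pizza | classical | yellow | van | tennis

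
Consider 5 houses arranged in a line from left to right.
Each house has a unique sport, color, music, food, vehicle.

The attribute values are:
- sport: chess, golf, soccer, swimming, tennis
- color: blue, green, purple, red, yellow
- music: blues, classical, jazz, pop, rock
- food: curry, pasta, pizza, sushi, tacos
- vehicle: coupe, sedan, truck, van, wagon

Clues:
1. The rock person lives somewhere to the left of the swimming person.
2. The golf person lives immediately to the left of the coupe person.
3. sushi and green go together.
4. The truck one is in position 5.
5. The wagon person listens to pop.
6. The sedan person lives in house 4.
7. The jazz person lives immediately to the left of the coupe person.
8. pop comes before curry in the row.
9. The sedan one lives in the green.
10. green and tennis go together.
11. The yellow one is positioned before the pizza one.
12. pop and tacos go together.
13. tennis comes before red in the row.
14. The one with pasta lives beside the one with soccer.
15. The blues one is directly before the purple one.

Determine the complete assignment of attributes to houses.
Solution:

House | Sport | Color | Music | Food | Vehicle
----------------------------------------------
  1   | golf | yellow | jazz | pasta | van
  2   | soccer | blue | blues | pizza | coupe
  3   | chess | purple | pop | tacos | wagon
  4   | tennis | green | rock | sushi | sedan
  5   | swimming | red | classical | curry | truck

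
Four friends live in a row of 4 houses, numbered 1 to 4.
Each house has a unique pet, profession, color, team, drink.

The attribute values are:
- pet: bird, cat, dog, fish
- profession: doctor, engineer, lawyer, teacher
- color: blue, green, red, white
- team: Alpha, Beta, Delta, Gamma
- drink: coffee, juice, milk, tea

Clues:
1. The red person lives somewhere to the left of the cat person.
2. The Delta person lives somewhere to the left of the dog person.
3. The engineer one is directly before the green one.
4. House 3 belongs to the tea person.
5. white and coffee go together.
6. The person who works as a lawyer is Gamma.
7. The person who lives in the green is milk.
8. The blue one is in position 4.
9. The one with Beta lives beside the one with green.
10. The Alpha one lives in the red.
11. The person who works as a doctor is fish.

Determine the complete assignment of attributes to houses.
Solution:

House | Pet | Profession | Color | Team | Drink
-----------------------------------------------
  1   | bird | engineer | white | Beta | coffee
  2   | fish | doctor | green | Delta | milk
  3   | dog | teacher | red | Alpha | tea
  4   | cat | lawyer | blue | Gamma | juice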